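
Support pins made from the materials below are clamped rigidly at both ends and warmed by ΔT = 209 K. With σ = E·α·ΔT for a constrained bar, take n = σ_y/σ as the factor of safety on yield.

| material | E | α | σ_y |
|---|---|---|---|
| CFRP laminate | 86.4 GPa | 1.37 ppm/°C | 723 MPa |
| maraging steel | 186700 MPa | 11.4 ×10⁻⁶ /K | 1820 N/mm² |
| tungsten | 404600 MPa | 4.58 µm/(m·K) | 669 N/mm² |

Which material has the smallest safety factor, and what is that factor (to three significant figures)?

tungsten, n = 1.73

With everything in SI (GPa, ×10⁻⁶/K, MPa):
  CFRP laminate: E = 86.40, α = 1.37, σ_y = 723.0 → σ = 24.7 MPa, n = 29.2
  maraging steel: E = 186.7, α = 11.4, σ_y = 1820 → σ = 445 MPa, n = 4.09
  tungsten: E = 404.6, α = 4.58, σ_y = 669.0 → σ = 387 MPa, n = 1.73
Tungsten has the lowest safety factor, n = 1.73.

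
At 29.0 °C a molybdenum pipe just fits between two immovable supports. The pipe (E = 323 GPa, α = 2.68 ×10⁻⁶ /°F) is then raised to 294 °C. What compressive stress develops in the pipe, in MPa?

413 MPa

α = 2.68×10⁻⁶/°F × 9/5 = 4.82×10⁻⁶/K.
ΔT = 265.0 K. Constrained thermal stress σ = E·α·ΔT = 323.0×10³ MPa × 4.82×10⁻⁶ × 265.0 = 413 MPa (compressive).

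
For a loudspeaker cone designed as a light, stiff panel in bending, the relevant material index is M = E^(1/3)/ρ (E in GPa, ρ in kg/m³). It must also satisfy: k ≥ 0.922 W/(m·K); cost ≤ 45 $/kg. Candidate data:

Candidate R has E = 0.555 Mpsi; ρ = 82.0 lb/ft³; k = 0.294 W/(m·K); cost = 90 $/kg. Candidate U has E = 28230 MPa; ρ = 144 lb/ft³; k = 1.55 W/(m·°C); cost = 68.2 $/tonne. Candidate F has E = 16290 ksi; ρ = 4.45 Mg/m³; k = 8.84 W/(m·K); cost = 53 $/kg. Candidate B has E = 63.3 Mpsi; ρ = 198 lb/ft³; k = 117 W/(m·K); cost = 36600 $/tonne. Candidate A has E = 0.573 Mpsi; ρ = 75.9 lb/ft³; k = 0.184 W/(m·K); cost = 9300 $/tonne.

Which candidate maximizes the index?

candidate B

Screen on constraints: k ≥ 0.922 W/(m·K); cost ≤ 45 $/kg. Survivors: candidate U, candidate B.
After converting to SI:
  candidate U: E = 28.23 GPa, ρ = 2307 kg/m³
  candidate B: E = 436.4 GPa, ρ = 3172 kg/m³
  candidate B: M = 2.39×10⁻³
  candidate U: M = 1.32×10⁻³
The maximum is for candidate B.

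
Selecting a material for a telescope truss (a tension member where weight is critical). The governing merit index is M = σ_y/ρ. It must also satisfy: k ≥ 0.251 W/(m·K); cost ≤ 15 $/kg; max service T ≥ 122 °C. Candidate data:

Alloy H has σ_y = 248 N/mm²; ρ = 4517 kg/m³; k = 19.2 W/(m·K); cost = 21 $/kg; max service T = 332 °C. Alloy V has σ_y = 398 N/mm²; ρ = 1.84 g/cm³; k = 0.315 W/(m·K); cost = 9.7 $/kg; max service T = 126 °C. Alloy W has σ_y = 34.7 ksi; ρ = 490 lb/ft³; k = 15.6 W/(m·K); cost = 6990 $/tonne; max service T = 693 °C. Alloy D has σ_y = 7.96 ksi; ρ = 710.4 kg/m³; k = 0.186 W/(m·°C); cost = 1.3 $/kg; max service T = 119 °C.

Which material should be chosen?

Screen on constraints: k ≥ 0.251 W/(m·K); cost ≤ 15 $/kg; max service T ≥ 122 °C. Survivors: alloy V, alloy W.
In SI units:
  alloy V: σ_y = 398.0 MPa, ρ = 1840 kg/m³
  alloy W: σ_y = 239.2 MPa, ρ = 7849 kg/m³
  alloy V: M = 216 kN·m/kg
  alloy W: M = 30.5 kN·m/kg
Alloy V ranks first.

alloy V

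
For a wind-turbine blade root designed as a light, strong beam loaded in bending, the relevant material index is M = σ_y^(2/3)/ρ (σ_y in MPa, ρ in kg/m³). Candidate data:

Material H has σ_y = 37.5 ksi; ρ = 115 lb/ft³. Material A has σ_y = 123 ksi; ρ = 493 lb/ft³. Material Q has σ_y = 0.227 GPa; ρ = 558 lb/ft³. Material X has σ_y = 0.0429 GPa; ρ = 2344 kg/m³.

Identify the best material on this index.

Putting every candidate on a common basis:
  material H: σ_y = 258.6 MPa, ρ = 1842 kg/m³
  material A: σ_y = 848.1 MPa, ρ = 7897 kg/m³
  material Q: σ_y = 227.0 MPa, ρ = 8938 kg/m³
  material X: σ_y = 42.90 MPa, ρ = 2344 kg/m³
  material H: M = 22.0×10⁻³
  material A: M = 11.3×10⁻³
  material X: M = 5.23×10⁻³
  material Q: M = 4.16×10⁻³
Material H ranks first.

material H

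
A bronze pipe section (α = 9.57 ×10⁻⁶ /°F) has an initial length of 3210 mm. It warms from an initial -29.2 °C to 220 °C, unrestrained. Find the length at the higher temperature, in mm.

3223.8 mm

Convert α: 9.57×10⁻⁶/°F × (9/5) = 17.2×10⁻⁶/K.
ΔT = 220 − (-29.2) = 249.2 K.
ΔL = α·L₀·ΔT = 17.2×10⁻⁶ × 3210 mm × 249.2 K = 13.8 mm.
L = L₀ + ΔL = 3210 + 13.8 = 3223.8 mm.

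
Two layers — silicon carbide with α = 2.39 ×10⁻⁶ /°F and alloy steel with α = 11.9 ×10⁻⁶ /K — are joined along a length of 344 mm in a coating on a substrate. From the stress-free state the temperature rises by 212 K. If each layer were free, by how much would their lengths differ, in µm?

554 µm

silicon carbide: α = 2.39×10⁻⁶/°F × 9/5 = 4.30×10⁻⁶/K.
Δα = |4.30 − 11.9|×10⁻⁶/K = 7.60×10⁻⁶/K.
ΔL_mismatch = Δα·L·ΔT = 7.60×10⁻⁶ × 344.0 mm × 212.0 K = 554 µm.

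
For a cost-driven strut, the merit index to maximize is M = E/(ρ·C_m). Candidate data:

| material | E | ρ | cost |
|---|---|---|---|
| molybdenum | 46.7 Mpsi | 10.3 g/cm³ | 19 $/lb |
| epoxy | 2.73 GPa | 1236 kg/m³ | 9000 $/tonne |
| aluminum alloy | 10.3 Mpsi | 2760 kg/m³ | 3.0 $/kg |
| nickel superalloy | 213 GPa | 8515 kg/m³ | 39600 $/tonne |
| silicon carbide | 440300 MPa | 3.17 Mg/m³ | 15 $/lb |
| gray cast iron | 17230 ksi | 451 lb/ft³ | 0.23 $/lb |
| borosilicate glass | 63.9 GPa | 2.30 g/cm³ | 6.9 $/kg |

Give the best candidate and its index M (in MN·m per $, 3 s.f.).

gray cast iron, M = 32.4 MN·m per $

After converting to SI:
  molybdenum: E = 322.0 GPa, ρ = 10300 kg/m³, cost = 41.89 $/kg
  epoxy: E = 2.730 GPa, ρ = 1236 kg/m³, cost = 9.000 $/kg
  aluminum alloy: E = 71.02 GPa, ρ = 2760 kg/m³, cost = 3.000 $/kg
  nickel superalloy: E = 213.0 GPa, ρ = 8515 kg/m³, cost = 39.60 $/kg
  silicon carbide: E = 440.3 GPa, ρ = 3170 kg/m³, cost = 33.07 $/kg
  gray cast iron: E = 118.8 GPa, ρ = 7224 kg/m³, cost = 0.5071 $/kg
  borosilicate glass: E = 63.90 GPa, ρ = 2300 kg/m³, cost = 6.900 $/kg
  gray cast iron: M = 32.4 MN·m per $
  aluminum alloy: M = 8.58 MN·m per $
  silicon carbide: M = 4.20 MN·m per $
  borosilicate glass: M = 4.03 MN·m per $
  molybdenum: M = 0.746 MN·m per $
  nickel superalloy: M = 0.632 MN·m per $
  epoxy: M = 0.245 MN·m per $
Gray cast iron ranks first.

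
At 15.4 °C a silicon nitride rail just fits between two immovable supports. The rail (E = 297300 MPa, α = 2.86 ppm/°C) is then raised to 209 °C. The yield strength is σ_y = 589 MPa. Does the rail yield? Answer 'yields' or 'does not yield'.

does not yield

E = 297300 MPa = 297.3 GPa.
ΔT = 193.6 K. Constrained thermal stress σ = E·α·ΔT = 297.3×10³ MPa × 2.86×10⁻⁶ × 193.6 = 165 MPa (compressive).
Compare to σ_y = 589 MPa: σ < σ_y, so it does not yield.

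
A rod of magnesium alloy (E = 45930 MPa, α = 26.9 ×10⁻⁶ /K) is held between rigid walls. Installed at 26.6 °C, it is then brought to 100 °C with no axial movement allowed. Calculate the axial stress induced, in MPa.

E = 45930 MPa = 45.93 GPa.
ΔT = 73.40 K. Constrained thermal stress σ = E·α·ΔT = 45.93×10³ MPa × 26.9×10⁻⁶ × 73.40 = 90.7 MPa (compressive).

90.7 MPa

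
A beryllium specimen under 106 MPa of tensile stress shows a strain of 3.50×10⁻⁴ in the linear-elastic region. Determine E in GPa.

303 GPa

E = σ/ε = 106 MPa / 3.50×10⁻⁴ = 302900 MPa = 303 GPa.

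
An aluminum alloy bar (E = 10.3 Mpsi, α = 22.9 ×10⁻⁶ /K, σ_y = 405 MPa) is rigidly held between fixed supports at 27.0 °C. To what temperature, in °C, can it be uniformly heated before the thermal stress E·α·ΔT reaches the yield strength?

E = 10.3 Mpsi = 71.02 GPa.
E·α·ΔT = 405.0 MPa ⇒ ΔT = 405.0 / (71.02×10³ × 22.9×10⁻⁶) = 249.0 K.
T = 27.0 + 249.0 = 276.0 °C.

276 °C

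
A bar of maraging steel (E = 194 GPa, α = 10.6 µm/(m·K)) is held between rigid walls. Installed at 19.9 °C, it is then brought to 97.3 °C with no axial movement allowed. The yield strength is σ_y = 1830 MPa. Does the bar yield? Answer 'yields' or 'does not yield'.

does not yield

ΔT = 77.40 K. Constrained thermal stress σ = E·α·ΔT = 194.0×10³ MPa × 10.6×10⁻⁶ × 77.40 = 159 MPa (compressive).
Compare to σ_y = 1830 MPa: σ < σ_y, so it does not yield.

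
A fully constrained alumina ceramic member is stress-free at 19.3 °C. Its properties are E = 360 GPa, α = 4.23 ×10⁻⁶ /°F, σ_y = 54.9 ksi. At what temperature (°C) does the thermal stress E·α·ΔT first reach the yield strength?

α = 4.23×10⁻⁶/°F × 9/5 = 7.61×10⁻⁶/K.
σ_y = 54.9 ksi = 378.5 MPa.
E·α·ΔT = 378.5 MPa ⇒ ΔT = 378.5 / (360.0×10³ × 7.61×10⁻⁶) = 138.1 K.
T = 19.3 + 138.1 = 157.4 °C.

157 °C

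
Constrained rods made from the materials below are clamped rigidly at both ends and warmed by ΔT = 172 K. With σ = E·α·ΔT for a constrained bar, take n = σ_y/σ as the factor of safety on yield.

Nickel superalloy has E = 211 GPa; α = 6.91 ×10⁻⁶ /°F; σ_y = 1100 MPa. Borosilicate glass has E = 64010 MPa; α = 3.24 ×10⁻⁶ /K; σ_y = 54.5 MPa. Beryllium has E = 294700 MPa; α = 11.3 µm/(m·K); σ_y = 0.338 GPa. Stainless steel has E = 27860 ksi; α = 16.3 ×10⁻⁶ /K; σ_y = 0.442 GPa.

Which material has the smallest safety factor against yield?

With everything in SI (GPa, ×10⁻⁶/K, MPa):
  nickel superalloy: E = 211.0, α = 12.4, σ_y = 1100 → σ = 451 MPa, n = 2.44
  borosilicate glass: E = 64.01, α = 3.24, σ_y = 54.50 → σ = 35.7 MPa, n = 1.53
  beryllium: E = 294.7, α = 11.3, σ_y = 338.0 → σ = 573 MPa, n = 0.590
  stainless steel: E = 192.1, α = 16.3, σ_y = 442.0 → σ = 539 MPa, n = 0.821
Beryllium has the lowest safety factor, n = 0.590.

beryllium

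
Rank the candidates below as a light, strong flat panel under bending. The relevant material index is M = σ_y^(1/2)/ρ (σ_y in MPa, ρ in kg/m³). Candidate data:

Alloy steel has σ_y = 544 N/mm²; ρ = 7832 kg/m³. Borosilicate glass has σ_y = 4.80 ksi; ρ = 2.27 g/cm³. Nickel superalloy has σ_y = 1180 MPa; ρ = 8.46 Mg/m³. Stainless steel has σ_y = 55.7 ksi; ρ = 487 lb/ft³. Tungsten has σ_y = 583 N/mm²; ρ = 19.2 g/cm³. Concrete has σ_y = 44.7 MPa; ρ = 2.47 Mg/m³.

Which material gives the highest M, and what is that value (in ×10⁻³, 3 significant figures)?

nickel superalloy, M = 4.06×10⁻³

Normalizing units and computing the index:
  alloy steel: σ_y = 544.0 MPa, ρ = 7832 kg/m³
  borosilicate glass: σ_y = 33.09 MPa, ρ = 2270 kg/m³
  nickel superalloy: σ_y = 1180 MPa, ρ = 8460 kg/m³
  stainless steel: σ_y = 384.0 MPa, ρ = 7801 kg/m³
  tungsten: σ_y = 583.0 MPa, ρ = 19200 kg/m³
  concrete: σ_y = 44.70 MPa, ρ = 2470 kg/m³
  nickel superalloy: M = 4.06×10⁻³
  alloy steel: M = 2.98×10⁻³
  concrete: M = 2.71×10⁻³
  borosilicate glass: M = 2.53×10⁻³
  stainless steel: M = 2.51×10⁻³
  tungsten: M = 1.26×10⁻³
Highest index: nickel superalloy.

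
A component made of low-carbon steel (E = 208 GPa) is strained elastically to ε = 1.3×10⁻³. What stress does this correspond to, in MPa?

σ = E·ε = 208000 MPa × 1.3×10⁻³ = 270 MPa.

270 MPa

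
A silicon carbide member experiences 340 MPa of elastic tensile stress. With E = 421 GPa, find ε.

ε = σ/E = 340 / 421000 = 8.08×10⁻⁴.

8.08×10⁻⁴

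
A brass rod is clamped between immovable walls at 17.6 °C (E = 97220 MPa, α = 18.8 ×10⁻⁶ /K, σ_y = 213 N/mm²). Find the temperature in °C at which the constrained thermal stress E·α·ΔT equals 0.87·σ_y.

119 °C

E = 97220 MPa = 97.22 GPa.
σ_y = 213 N/mm² = 213.0 MPa.
E·α·ΔT = 185.3 MPa ⇒ ΔT = 185.3 / (97.22×10³ × 18.8×10⁻⁶) = 101.4 K.
T = 17.6 + 101.4 = 119.0 °C.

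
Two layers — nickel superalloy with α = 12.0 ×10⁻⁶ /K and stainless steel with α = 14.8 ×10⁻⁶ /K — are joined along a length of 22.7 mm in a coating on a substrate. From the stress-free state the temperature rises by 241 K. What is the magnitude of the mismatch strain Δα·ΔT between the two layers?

Δα = |12.0 − 14.8|×10⁻⁶/K = 2.80×10⁻⁶/K.
Mismatch strain = Δα·ΔT = 2.80×10⁻⁶ × 241.0 = 6.75×10⁻⁴.

6.75×10⁻⁴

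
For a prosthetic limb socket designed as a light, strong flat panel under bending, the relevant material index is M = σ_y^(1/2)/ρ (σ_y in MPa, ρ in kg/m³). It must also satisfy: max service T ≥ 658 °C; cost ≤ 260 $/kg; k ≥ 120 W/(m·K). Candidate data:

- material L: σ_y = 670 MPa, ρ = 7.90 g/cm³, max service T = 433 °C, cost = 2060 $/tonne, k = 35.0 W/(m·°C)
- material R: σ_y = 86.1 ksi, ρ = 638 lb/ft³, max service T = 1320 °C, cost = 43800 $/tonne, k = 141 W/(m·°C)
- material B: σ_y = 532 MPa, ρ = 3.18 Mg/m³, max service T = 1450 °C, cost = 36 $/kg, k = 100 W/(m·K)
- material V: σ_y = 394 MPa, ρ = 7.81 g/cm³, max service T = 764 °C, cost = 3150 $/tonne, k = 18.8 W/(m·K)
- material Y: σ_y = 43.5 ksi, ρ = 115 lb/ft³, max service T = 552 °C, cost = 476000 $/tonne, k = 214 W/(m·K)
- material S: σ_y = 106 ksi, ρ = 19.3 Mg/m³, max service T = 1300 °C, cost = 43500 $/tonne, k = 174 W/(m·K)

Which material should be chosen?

material R

Screen on constraints: max service T ≥ 658 °C; cost ≤ 260 $/kg; k ≥ 120 W/(m·K). Survivors: material R, material S.
After converting to SI:
  material R: σ_y = 593.6 MPa, ρ = 10220 kg/m³
  material S: σ_y = 730.8 MPa, ρ = 19300 kg/m³
  material R: M = 2.38×10⁻³
  material S: M = 1.40×10⁻³
The maximum is for material R.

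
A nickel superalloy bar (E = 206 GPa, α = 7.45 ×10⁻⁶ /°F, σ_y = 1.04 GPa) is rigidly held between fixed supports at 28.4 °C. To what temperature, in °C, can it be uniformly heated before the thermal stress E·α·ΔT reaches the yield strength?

α = 7.45×10⁻⁶/°F × 9/5 = 13.4×10⁻⁶/K.
σ_y = 1.04 GPa = 1040 MPa.
E·α·ΔT = 1040 MPa ⇒ ΔT = 1040 / (206.0×10³ × 13.4×10⁻⁶) = 376.5 K.
T = 28.4 + 376.5 = 404.9 °C.

405 °C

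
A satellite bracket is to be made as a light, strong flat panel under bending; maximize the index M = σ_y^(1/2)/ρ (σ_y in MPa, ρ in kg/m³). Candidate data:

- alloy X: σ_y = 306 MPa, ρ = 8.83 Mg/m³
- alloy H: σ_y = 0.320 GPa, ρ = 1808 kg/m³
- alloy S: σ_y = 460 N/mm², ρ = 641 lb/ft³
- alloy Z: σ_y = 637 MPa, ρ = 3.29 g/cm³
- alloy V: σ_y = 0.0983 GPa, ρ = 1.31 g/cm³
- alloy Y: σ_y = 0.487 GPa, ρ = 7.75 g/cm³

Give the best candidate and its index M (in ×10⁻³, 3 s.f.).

alloy H, M = 9.89×10⁻³

Putting every candidate on a common basis:
  alloy X: σ_y = 306.0 MPa, ρ = 8830 kg/m³
  alloy H: σ_y = 320.0 MPa, ρ = 1808 kg/m³
  alloy S: σ_y = 460.0 MPa, ρ = 10270 kg/m³
  alloy Z: σ_y = 637.0 MPa, ρ = 3290 kg/m³
  alloy V: σ_y = 98.30 MPa, ρ = 1310 kg/m³
  alloy Y: σ_y = 487.0 MPa, ρ = 7750 kg/m³
  alloy H: M = 9.89×10⁻³
  alloy Z: M = 7.67×10⁻³
  alloy V: M = 7.57×10⁻³
  alloy Y: M = 2.85×10⁻³
  alloy S: M = 2.09×10⁻³
  alloy X: M = 1.98×10⁻³
Alloy H ranks first.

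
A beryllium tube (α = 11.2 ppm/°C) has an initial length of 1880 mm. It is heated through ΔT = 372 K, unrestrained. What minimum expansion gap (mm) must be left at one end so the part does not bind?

7.83 mm

ΔL = α·L₀·ΔT = 11.2×10⁻⁶ × 1880 mm × 372.0 K = 7.83 mm.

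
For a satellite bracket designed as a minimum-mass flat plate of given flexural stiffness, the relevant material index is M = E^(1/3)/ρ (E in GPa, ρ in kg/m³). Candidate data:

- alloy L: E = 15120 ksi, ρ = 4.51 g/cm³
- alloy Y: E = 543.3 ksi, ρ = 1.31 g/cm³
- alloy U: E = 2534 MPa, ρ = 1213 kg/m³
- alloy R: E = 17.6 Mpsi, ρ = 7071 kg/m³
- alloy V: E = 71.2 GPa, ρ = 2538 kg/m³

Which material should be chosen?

alloy V

Putting every candidate on a common basis:
  alloy L: E = 104.2 GPa, ρ = 4510 kg/m³
  alloy Y: E = 3.746 GPa, ρ = 1310 kg/m³
  alloy U: E = 2.534 GPa, ρ = 1213 kg/m³
  alloy R: E = 121.3 GPa, ρ = 7071 kg/m³
  alloy V: E = 71.20 GPa, ρ = 2538 kg/m³
  alloy V: M = 1.63×10⁻³
  alloy Y: M = 1.19×10⁻³
  alloy U: M = 1.12×10⁻³
  alloy L: M = 1.04×10⁻³
  alloy R: M = 0.700×10⁻³
Alloy V ranks first.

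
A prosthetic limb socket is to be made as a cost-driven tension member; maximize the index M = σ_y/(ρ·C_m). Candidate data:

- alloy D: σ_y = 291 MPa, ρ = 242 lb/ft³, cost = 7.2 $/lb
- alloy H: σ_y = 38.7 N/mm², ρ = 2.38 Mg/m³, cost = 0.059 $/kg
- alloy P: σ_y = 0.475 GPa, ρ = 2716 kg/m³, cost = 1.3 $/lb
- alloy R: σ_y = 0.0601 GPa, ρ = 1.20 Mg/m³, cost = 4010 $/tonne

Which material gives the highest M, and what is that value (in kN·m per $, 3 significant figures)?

Putting every candidate on a common basis:
  alloy D: σ_y = 291.0 MPa, ρ = 3876 kg/m³, cost = 15.87 $/kg
  alloy H: σ_y = 38.70 MPa, ρ = 2380 kg/m³, cost = 0.05900 $/kg
  alloy P: σ_y = 475.0 MPa, ρ = 2716 kg/m³, cost = 2.866 $/kg
  alloy R: σ_y = 60.10 MPa, ρ = 1200 kg/m³, cost = 4.010 $/kg
  alloy H: M = 276 kN·m per $
  alloy P: M = 61.0 kN·m per $
  alloy R: M = 12.5 kN·m per $
  alloy D: M = 4.73 kN·m per $
Highest index: alloy H.

alloy H, M = 276 kN·m per $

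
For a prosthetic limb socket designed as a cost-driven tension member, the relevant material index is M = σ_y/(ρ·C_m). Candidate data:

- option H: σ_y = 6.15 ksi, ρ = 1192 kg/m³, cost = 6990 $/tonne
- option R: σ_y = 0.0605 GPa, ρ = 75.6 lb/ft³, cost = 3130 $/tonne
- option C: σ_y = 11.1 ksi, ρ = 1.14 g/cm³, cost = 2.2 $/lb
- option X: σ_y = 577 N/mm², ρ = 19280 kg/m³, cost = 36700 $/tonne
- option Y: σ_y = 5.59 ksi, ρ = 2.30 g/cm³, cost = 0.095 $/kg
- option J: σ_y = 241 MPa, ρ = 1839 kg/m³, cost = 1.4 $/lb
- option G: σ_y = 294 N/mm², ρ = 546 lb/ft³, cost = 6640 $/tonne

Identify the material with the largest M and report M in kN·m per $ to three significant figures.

option Y, M = 176 kN·m per $

Normalizing units and computing the index:
  option H: σ_y = 42.40 MPa, ρ = 1192 kg/m³, cost = 6.990 $/kg
  option R: σ_y = 60.50 MPa, ρ = 1211 kg/m³, cost = 3.130 $/kg
  option C: σ_y = 76.53 MPa, ρ = 1140 kg/m³, cost = 4.850 $/kg
  option X: σ_y = 577.0 MPa, ρ = 19280 kg/m³, cost = 36.70 $/kg
  option Y: σ_y = 38.54 MPa, ρ = 2300 kg/m³, cost = 0.09500 $/kg
  option J: σ_y = 241.0 MPa, ρ = 1839 kg/m³, cost = 3.086 $/kg
  option G: σ_y = 294.0 MPa, ρ = 8746 kg/m³, cost = 6.640 $/kg
  option Y: M = 176 kN·m per $
  option J: M = 42.5 kN·m per $
  option R: M = 16.0 kN·m per $
  option C: M = 13.8 kN·m per $
  option H: M = 5.09 kN·m per $
  option G: M = 5.06 kN·m per $
  option X: M = 0.815 kN·m per $
The maximum is for option Y.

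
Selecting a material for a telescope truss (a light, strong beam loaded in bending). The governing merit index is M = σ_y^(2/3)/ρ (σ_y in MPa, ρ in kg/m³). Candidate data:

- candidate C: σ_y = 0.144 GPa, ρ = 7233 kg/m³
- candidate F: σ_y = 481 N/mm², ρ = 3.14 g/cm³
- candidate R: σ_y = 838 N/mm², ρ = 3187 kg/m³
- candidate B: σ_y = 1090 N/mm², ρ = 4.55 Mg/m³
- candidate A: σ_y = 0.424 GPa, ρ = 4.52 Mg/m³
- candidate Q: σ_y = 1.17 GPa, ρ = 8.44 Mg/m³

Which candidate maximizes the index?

candidate R

Convert each candidate to consistent units, then evaluate M:
  candidate C: σ_y = 144.0 MPa, ρ = 7233 kg/m³
  candidate F: σ_y = 481.0 MPa, ρ = 3140 kg/m³
  candidate R: σ_y = 838.0 MPa, ρ = 3187 kg/m³
  candidate B: σ_y = 1090 MPa, ρ = 4550 kg/m³
  candidate A: σ_y = 424.0 MPa, ρ = 4520 kg/m³
  candidate Q: σ_y = 1170 MPa, ρ = 8440 kg/m³
  candidate R: M = 27.9×10⁻³
  candidate B: M = 23.3×10⁻³
  candidate F: M = 19.6×10⁻³
  candidate Q: M = 13.2×10⁻³
  candidate A: M = 12.5×10⁻³
  candidate C: M = 3.80×10⁻³
Candidate R ranks first.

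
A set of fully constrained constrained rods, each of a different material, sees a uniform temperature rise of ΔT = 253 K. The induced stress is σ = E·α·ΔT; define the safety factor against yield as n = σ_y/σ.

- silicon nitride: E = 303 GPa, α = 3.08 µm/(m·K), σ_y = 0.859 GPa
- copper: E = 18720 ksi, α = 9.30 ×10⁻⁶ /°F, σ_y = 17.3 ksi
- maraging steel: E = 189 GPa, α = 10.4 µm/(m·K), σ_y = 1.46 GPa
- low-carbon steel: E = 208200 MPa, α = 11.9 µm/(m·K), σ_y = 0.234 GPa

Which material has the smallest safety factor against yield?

copper

In consistent units (E in GPa, α in ×10⁻⁶/K, σ_y in MPa):
  silicon nitride: E = 303.0, α = 3.08, σ_y = 859.0 → σ = 236 MPa, n = 3.64
  copper: E = 129.1, α = 16.7, σ_y = 119.3 → σ = 547 MPa, n = 0.218
  maraging steel: E = 189.0, α = 10.4, σ_y = 1460 → σ = 497 MPa, n = 2.94
  low-carbon steel: E = 208.2, α = 11.9, σ_y = 234.0 → σ = 627 MPa, n = 0.373
Smallest n: copper with n = 0.218.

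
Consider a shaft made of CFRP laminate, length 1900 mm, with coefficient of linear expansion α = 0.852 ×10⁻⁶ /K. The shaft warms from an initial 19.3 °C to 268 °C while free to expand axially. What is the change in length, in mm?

0.403 mm

ΔT = 268 − 19.3 = 248.7 K.
ΔL = α·L₀·ΔT = 0.852×10⁻⁶ × 1900 mm × 248.7 K = 0.403 mm.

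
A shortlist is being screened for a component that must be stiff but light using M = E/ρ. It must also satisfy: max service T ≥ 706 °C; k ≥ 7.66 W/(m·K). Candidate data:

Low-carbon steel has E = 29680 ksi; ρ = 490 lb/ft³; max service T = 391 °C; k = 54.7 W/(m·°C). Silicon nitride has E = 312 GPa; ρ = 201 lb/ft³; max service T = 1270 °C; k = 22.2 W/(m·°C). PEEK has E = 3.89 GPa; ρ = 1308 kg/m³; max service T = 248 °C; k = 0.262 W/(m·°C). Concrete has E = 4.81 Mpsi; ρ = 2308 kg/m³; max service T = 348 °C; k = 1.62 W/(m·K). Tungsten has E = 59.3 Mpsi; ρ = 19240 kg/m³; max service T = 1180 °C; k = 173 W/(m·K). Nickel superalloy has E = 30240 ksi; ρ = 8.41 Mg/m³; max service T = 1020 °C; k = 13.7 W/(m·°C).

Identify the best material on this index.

Screen on constraints: max service T ≥ 706 °C; k ≥ 7.66 W/(m·K). Survivors: silicon nitride, tungsten, nickel superalloy.
After converting to SI:
  silicon nitride: E = 312.0 GPa, ρ = 3220 kg/m³
  tungsten: E = 408.9 GPa, ρ = 19240 kg/m³
  nickel superalloy: E = 208.5 GPa, ρ = 8410 kg/m³
  silicon nitride: M = 96.9 MN·m/kg
  nickel superalloy: M = 24.8 MN·m/kg
  tungsten: M = 21.3 MN·m/kg
Highest index: silicon nitride.

silicon nitride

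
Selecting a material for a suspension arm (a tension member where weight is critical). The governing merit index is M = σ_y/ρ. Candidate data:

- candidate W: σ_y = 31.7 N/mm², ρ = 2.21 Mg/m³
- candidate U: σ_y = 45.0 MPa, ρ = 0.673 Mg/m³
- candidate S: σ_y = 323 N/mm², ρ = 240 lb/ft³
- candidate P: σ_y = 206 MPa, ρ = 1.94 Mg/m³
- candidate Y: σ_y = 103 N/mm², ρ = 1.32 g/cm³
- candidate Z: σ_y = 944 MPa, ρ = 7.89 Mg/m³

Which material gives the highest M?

Normalizing units and computing the index:
  candidate W: σ_y = 31.70 MPa, ρ = 2210 kg/m³
  candidate U: σ_y = 45.00 MPa, ρ = 673.0 kg/m³
  candidate S: σ_y = 323.0 MPa, ρ = 3844 kg/m³
  candidate P: σ_y = 206.0 MPa, ρ = 1940 kg/m³
  candidate Y: σ_y = 103.0 MPa, ρ = 1320 kg/m³
  candidate Z: σ_y = 944.0 MPa, ρ = 7890 kg/m³
  candidate Z: M = 120 kN·m/kg
  candidate P: M = 106 kN·m/kg
  candidate S: M = 84.0 kN·m/kg
  candidate Y: M = 78.0 kN·m/kg
  candidate U: M = 66.9 kN·m/kg
  candidate W: M = 14.3 kN·m/kg
Candidate Z ranks first.

candidate Z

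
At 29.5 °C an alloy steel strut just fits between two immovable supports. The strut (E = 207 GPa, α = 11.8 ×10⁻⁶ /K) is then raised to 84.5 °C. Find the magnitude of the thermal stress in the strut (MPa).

134 MPa

ΔT = 55.00 K. Constrained thermal stress σ = E·α·ΔT = 207.0×10³ MPa × 11.8×10⁻⁶ × 55.00 = 134 MPa (compressive).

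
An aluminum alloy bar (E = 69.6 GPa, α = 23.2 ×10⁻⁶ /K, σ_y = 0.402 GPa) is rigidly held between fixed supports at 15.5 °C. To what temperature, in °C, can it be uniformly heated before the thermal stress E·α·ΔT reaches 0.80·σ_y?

215 °C

σ_y = 0.402 GPa = 402.0 MPa.
E·α·ΔT = 321.6 MPa ⇒ ΔT = 321.6 / (69.60×10³ × 23.2×10⁻⁶) = 199.2 K.
T = 15.5 + 199.2 = 214.7 °C.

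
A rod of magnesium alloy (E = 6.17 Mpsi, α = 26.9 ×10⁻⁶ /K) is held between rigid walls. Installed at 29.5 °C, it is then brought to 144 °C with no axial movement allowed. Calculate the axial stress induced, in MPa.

E = 6.17 Mpsi = 42.54 GPa.
ΔT = 114.5 K. Constrained thermal stress σ = E·α·ΔT = 42.54×10³ MPa × 26.9×10⁻⁶ × 114.5 = 131 MPa (compressive).

131 MPa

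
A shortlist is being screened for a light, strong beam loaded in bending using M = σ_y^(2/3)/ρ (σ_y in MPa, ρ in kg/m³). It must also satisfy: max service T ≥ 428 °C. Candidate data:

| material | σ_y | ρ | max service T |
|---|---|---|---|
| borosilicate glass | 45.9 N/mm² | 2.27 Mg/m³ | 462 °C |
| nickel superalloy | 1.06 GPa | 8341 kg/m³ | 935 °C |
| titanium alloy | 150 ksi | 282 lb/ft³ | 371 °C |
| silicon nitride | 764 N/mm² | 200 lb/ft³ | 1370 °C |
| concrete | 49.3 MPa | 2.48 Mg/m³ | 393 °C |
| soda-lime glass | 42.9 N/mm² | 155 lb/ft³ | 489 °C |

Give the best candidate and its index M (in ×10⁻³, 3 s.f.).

Screen on constraints: max service T ≥ 428 °C. Survivors: borosilicate glass, nickel superalloy, silicon nitride, soda-lime glass.
Putting every candidate on a common basis:
  borosilicate glass: σ_y = 45.90 MPa, ρ = 2270 kg/m³
  nickel superalloy: σ_y = 1060 MPa, ρ = 8341 kg/m³
  silicon nitride: σ_y = 764.0 MPa, ρ = 3204 kg/m³
  soda-lime glass: σ_y = 42.90 MPa, ρ = 2483 kg/m³
  silicon nitride: M = 26.1×10⁻³
  nickel superalloy: M = 12.5×10⁻³
  borosilicate glass: M = 5.65×10⁻³
  soda-lime glass: M = 4.94×10⁻³
Silicon nitride ranks first.

silicon nitride, M = 26.1×10⁻³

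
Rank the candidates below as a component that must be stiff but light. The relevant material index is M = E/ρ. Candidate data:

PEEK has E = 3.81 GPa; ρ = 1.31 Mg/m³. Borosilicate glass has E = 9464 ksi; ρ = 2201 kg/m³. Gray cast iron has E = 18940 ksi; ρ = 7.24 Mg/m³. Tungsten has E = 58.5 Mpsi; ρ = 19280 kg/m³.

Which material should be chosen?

borosilicate glass

Normalizing units and computing the index:
  PEEK: E = 3.810 GPa, ρ = 1310 kg/m³
  borosilicate glass: E = 65.25 GPa, ρ = 2201 kg/m³
  gray cast iron: E = 130.6 GPa, ρ = 7240 kg/m³
  tungsten: E = 403.3 GPa, ρ = 19280 kg/m³
  borosilicate glass: M = 29.6 MN·m/kg
  tungsten: M = 20.9 MN·m/kg
  gray cast iron: M = 18.0 MN·m/kg
  PEEK: M = 2.91 MN·m/kg
Highest index: borosilicate glass.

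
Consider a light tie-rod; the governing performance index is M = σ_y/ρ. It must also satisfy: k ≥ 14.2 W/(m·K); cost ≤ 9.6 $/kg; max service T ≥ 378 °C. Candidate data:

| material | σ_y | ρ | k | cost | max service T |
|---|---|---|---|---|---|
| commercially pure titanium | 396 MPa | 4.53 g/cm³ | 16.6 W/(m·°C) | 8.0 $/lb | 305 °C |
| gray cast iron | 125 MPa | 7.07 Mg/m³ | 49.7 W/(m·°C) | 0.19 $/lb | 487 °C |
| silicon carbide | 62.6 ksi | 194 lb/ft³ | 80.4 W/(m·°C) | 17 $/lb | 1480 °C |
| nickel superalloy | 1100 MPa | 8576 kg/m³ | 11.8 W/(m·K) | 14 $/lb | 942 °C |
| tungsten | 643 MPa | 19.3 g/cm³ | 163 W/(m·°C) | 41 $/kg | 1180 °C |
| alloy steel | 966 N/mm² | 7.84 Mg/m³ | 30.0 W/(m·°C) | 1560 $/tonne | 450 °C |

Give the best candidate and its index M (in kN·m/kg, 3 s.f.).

alloy steel, M = 123 kN·m/kg

Screen on constraints: k ≥ 14.2 W/(m·K); cost ≤ 9.6 $/kg; max service T ≥ 378 °C. Survivors: gray cast iron, alloy steel.
In SI units:
  gray cast iron: σ_y = 125.0 MPa, ρ = 7070 kg/m³
  alloy steel: σ_y = 966.0 MPa, ρ = 7840 kg/m³
  alloy steel: M = 123 kN·m/kg
  gray cast iron: M = 17.7 kN·m/kg
Highest index: alloy steel.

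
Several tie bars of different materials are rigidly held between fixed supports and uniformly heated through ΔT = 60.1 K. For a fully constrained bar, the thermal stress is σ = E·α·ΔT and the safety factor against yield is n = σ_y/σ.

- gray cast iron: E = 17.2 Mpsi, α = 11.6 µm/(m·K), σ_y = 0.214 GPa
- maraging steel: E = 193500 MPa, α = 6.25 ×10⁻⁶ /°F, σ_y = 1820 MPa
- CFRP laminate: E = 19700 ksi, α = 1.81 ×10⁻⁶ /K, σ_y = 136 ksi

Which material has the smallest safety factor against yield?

Per material, after unit conversion:
  gray cast iron: E = 118.6, α = 11.6, σ_y = 214.0 → σ = 82.7 MPa, n = 2.59
  maraging steel: E = 193.5, α = 11.2, σ_y = 1820 → σ = 131 MPa, n = 13.9
  CFRP laminate: E = 135.8, α = 1.81, σ_y = 937.7 → σ = 14.8 MPa, n = 63.5
Gray cast iron has the lowest safety factor, n = 2.59.

gray cast iron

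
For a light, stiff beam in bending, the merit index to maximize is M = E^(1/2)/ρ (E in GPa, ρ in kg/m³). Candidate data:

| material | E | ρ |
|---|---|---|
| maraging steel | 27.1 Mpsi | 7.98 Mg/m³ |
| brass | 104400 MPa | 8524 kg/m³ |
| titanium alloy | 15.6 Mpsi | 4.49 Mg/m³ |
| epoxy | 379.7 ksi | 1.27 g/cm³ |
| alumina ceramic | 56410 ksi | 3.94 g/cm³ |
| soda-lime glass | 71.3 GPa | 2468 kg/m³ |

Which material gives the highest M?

In SI units:
  maraging steel: E = 186.8 GPa, ρ = 7980 kg/m³
  brass: E = 104.4 GPa, ρ = 8524 kg/m³
  titanium alloy: E = 107.6 GPa, ρ = 4490 kg/m³
  epoxy: E = 2.618 GPa, ρ = 1270 kg/m³
  alumina ceramic: E = 388.9 GPa, ρ = 3940 kg/m³
  soda-lime glass: E = 71.30 GPa, ρ = 2468 kg/m³
  alumina ceramic: M = 5.01×10⁻³
  soda-lime glass: M = 3.42×10⁻³
  titanium alloy: M = 2.31×10⁻³
  maraging steel: M = 1.71×10⁻³
  epoxy: M = 1.27×10⁻³
  brass: M = 1.20×10⁻³
Highest index: alumina ceramic.

alumina ceramic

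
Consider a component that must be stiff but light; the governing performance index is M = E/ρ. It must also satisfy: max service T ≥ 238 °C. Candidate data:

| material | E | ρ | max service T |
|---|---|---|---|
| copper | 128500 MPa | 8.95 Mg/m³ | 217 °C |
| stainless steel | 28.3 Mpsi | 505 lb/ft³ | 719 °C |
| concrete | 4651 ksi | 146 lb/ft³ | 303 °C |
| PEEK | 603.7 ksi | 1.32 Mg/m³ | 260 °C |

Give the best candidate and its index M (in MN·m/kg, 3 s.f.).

Screen on constraints: max service T ≥ 238 °C. Survivors: stainless steel, concrete, PEEK.
Putting every candidate on a common basis:
  stainless steel: E = 195.1 GPa, ρ = 8089 kg/m³
  concrete: E = 32.07 GPa, ρ = 2339 kg/m³
  PEEK: E = 4.162 GPa, ρ = 1320 kg/m³
  stainless steel: M = 24.1 MN·m/kg
  concrete: M = 13.7 MN·m/kg
  PEEK: M = 3.15 MN·m/kg
Stainless steel has the largest M.

stainless steel, M = 24.1 MN·m/kg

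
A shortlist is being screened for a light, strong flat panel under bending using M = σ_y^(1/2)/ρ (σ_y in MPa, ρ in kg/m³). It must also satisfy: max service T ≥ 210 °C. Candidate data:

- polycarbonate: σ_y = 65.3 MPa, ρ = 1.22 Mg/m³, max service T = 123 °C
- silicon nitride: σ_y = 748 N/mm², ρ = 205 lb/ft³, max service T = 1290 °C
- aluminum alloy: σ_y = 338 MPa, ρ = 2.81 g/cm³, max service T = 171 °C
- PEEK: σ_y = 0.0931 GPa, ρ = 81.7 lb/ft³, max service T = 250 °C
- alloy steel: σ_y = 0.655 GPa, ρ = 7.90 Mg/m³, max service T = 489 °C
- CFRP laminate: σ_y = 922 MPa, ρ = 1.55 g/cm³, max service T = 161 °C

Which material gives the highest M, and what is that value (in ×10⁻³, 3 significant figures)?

silicon nitride, M = 8.33×10⁻³

Screen on constraints: max service T ≥ 210 °C. Survivors: silicon nitride, PEEK, alloy steel.
After converting to SI:
  silicon nitride: σ_y = 748.0 MPa, ρ = 3284 kg/m³
  PEEK: σ_y = 93.10 MPa, ρ = 1309 kg/m³
  alloy steel: σ_y = 655.0 MPa, ρ = 7900 kg/m³
  silicon nitride: M = 8.33×10⁻³
  PEEK: M = 7.37×10⁻³
  alloy steel: M = 3.24×10⁻³
Silicon nitride has the largest M.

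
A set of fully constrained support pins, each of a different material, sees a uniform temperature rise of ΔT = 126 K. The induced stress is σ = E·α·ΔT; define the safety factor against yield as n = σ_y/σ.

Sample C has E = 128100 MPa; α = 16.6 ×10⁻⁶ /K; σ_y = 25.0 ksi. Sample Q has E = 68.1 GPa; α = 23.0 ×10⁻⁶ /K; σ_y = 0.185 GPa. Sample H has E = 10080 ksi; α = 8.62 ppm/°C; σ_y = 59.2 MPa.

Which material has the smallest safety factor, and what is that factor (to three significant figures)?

In consistent units (E in GPa, α in ×10⁻⁶/K, σ_y in MPa):
  sample C: E = 128.1, α = 16.6, σ_y = 172.4 → σ = 268 MPa, n = 0.643
  sample Q: E = 68.10, α = 23.0, σ_y = 185.0 → σ = 197 MPa, n = 0.937
  sample H: E = 69.50, α = 8.62, σ_y = 59.20 → σ = 75.5 MPa, n = 0.784
Smallest n: sample C with n = 0.643.

sample C, n = 0.643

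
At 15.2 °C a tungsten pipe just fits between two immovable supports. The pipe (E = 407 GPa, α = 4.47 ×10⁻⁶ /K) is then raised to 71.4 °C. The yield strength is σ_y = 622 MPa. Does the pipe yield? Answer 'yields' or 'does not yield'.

does not yield

ΔT = 56.20 K. Constrained thermal stress σ = E·α·ΔT = 407.0×10³ MPa × 4.47×10⁻⁶ × 56.20 = 102 MPa (compressive).
Compare to σ_y = 622 MPa: σ < σ_y, so it does not yield.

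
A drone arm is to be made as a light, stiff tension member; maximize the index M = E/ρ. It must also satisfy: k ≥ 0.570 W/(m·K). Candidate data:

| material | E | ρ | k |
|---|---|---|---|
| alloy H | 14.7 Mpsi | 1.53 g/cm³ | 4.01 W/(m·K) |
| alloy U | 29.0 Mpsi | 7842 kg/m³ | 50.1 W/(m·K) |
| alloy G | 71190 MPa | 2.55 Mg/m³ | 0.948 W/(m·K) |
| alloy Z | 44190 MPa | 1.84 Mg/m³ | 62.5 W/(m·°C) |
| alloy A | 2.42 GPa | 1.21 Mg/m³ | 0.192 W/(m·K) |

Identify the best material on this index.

alloy H

Screen on constraints: k ≥ 0.570 W/(m·K). Survivors: alloy H, alloy U, alloy G, alloy Z.
Normalizing units and computing the index:
  alloy H: E = 101.4 GPa, ρ = 1530 kg/m³
  alloy U: E = 199.9 GPa, ρ = 7842 kg/m³
  alloy G: E = 71.19 GPa, ρ = 2550 kg/m³
  alloy Z: E = 44.19 GPa, ρ = 1840 kg/m³
  alloy H: M = 66.2 MN·m/kg
  alloy G: M = 27.9 MN·m/kg
  alloy U: M = 25.5 MN·m/kg
  alloy Z: M = 24.0 MN·m/kg
Highest index: alloy H.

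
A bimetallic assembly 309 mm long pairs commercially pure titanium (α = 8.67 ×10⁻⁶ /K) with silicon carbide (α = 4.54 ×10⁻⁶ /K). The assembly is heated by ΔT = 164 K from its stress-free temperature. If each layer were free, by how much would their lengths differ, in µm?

209 µm

Δα = |8.67 − 4.54|×10⁻⁶/K = 4.13×10⁻⁶/K.
ΔL_mismatch = Δα·L·ΔT = 4.13×10⁻⁶ × 309.0 mm × 164.0 K = 209 µm.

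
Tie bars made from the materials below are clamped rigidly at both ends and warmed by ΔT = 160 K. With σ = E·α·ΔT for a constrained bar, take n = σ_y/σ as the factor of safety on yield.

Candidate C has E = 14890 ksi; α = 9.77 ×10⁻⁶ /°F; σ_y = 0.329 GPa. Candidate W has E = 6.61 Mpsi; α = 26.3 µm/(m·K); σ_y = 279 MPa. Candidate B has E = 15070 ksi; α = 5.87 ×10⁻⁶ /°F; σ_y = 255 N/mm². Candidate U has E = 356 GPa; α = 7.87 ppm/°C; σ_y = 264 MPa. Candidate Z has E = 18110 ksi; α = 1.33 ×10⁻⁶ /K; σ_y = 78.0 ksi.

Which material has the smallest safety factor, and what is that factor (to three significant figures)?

candidate U, n = 0.589

With everything in SI (GPa, ×10⁻⁶/K, MPa):
  candidate C: E = 102.7, α = 17.6, σ_y = 329.0 → σ = 289 MPa, n = 1.14
  candidate W: E = 45.57, α = 26.3, σ_y = 279.0 → σ = 192 MPa, n = 1.45
  candidate B: E = 103.9, α = 10.6, σ_y = 255.0 → σ = 176 MPa, n = 1.45
  candidate U: E = 356.0, α = 7.87, σ_y = 264.0 → σ = 448 MPa, n = 0.589
  candidate Z: E = 124.9, α = 1.33, σ_y = 537.8 → σ = 26.6 MPa, n = 20.2
Candidate U has the lowest safety factor, n = 0.589.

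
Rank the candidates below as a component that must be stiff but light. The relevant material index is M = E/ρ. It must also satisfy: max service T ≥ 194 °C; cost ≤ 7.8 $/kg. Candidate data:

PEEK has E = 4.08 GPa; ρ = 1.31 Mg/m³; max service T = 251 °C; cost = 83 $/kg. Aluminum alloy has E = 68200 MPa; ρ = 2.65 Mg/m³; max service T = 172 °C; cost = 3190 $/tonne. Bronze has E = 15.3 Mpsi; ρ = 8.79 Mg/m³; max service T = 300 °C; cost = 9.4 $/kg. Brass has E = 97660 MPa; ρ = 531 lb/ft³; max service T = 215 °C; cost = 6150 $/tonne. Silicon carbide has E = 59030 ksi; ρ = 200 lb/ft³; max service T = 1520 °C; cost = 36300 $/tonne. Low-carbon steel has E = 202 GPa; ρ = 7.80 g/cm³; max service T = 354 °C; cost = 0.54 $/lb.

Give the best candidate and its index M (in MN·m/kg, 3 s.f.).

low-carbon steel, M = 25.9 MN·m/kg

Screen on constraints: max service T ≥ 194 °C; cost ≤ 7.8 $/kg. Survivors: brass, low-carbon steel.
Normalizing units and computing the index:
  brass: E = 97.66 GPa, ρ = 8506 kg/m³
  low-carbon steel: E = 202.0 GPa, ρ = 7800 kg/m³
  low-carbon steel: M = 25.9 MN·m/kg
  brass: M = 11.5 MN·m/kg
Low-carbon steel has the largest M.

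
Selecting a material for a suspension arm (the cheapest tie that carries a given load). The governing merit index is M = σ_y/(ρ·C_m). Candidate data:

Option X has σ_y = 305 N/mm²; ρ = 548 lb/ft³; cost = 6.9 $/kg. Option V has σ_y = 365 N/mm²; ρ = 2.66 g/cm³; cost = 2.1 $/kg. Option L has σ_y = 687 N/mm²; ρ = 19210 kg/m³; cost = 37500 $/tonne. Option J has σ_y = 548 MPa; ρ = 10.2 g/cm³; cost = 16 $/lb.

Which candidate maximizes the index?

In SI units:
  option X: σ_y = 305.0 MPa, ρ = 8778 kg/m³, cost = 6.900 $/kg
  option V: σ_y = 365.0 MPa, ρ = 2660 kg/m³, cost = 2.100 $/kg
  option L: σ_y = 687.0 MPa, ρ = 19210 kg/m³, cost = 37.50 $/kg
  option J: σ_y = 548.0 MPa, ρ = 10200 kg/m³, cost = 35.27 $/kg
  option V: M = 65.3 kN·m per $
  option X: M = 5.04 kN·m per $
  option J: M = 1.52 kN·m per $
  option L: M = 0.954 kN·m per $
The maximum is for option V.

option V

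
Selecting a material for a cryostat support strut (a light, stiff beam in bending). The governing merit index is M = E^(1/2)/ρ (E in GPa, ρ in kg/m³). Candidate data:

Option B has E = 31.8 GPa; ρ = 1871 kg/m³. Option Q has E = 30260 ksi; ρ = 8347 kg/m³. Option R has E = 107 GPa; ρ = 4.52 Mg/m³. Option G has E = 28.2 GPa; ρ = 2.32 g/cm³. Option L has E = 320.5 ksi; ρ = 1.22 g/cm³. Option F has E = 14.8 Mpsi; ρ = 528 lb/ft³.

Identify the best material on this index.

After converting to SI:
  option B: E = 31.80 GPa, ρ = 1871 kg/m³
  option Q: E = 208.6 GPa, ρ = 8347 kg/m³
  option R: E = 107.0 GPa, ρ = 4520 kg/m³
  option G: E = 28.20 GPa, ρ = 2320 kg/m³
  option L: E = 2.210 GPa, ρ = 1220 kg/m³
  option F: E = 102.0 GPa, ρ = 8458 kg/m³
  option B: M = 3.01×10⁻³
  option G: M = 2.29×10⁻³
  option R: M = 2.29×10⁻³
  option Q: M = 1.73×10⁻³
  option L: M = 1.22×10⁻³
  option F: M = 1.19×10⁻³
Option B has the largest M.

option B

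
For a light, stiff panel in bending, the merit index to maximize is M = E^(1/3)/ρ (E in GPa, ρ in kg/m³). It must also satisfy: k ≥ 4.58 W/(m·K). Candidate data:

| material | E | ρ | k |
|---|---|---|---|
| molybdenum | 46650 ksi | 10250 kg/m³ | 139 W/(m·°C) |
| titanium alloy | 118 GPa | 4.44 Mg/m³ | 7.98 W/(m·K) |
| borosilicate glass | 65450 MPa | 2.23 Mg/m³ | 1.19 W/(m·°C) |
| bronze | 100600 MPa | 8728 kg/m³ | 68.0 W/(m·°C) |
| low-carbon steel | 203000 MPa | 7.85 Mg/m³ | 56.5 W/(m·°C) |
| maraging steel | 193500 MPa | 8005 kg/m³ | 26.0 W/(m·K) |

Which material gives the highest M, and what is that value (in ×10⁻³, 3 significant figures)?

Screen on constraints: k ≥ 4.58 W/(m·K). Survivors: molybdenum, titanium alloy, bronze, low-carbon steel, maraging steel.
Normalizing units and computing the index:
  molybdenum: E = 321.6 GPa, ρ = 10250 kg/m³
  titanium alloy: E = 118.0 GPa, ρ = 4440 kg/m³
  bronze: E = 100.6 GPa, ρ = 8728 kg/m³
  low-carbon steel: E = 203.0 GPa, ρ = 7850 kg/m³
  maraging steel: E = 193.5 GPa, ρ = 8005 kg/m³
  titanium alloy: M = 1.10×10⁻³
  low-carbon steel: M = 0.749×10⁻³
  maraging steel: M = 0.723×10⁻³
  molybdenum: M = 0.668×10⁻³
  bronze: M = 0.533×10⁻³
Titanium alloy has the largest M.

titanium alloy, M = 1.10×10⁻³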